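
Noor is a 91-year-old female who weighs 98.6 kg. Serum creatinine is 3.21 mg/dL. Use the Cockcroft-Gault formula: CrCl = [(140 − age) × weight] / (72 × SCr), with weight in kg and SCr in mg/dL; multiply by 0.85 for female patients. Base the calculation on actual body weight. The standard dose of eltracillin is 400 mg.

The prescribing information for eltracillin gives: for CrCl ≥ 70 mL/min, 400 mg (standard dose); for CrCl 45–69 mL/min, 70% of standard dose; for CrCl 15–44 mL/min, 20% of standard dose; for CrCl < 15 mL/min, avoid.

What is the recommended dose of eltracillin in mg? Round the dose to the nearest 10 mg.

80 mg

CrCl = (140 − 91) × 98.6 / (72 × 3.21) × 0.85 = 4831.4 / 231.12 × 0.85 ≈ 17.8 mL/min
CrCl ≈ 18 mL/min → bracket 15–44 mL/min.
20% of 400 mg = 80 mg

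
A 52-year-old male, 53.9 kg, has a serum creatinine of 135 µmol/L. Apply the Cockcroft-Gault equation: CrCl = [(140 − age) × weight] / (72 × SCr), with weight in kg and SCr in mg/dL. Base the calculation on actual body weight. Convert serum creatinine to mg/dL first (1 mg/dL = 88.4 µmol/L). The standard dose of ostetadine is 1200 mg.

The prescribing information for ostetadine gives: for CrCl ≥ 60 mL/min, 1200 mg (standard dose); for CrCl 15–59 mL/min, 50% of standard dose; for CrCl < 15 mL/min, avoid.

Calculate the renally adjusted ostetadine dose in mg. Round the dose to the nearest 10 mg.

600 mg

SCr = 135 / 88.4 = 1.527 mg/dL
CrCl = (140 − 52) × 53.9 / (72 × 1.527) = 4743.2 / 109.94 ≈ 43.1 mL/min
CrCl ≈ 43 mL/min → bracket 15–59 mL/min.
50% of 1200 mg = 600 mg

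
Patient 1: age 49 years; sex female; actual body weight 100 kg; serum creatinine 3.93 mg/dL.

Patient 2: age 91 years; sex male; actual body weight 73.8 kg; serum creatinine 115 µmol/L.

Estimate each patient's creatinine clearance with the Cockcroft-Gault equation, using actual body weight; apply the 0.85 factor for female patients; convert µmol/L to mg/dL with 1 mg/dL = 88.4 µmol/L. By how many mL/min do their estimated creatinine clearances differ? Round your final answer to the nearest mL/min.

11 mL/min

Patient 1: CrCl = (140 − 49) × 100 / (72 × 3.93) × 0.85 = 9100.0 / 282.96 × 0.85 ≈ 27.3 mL/min
Patient 2: SCr = 115 / 88.4 = 1.301 mg/dL
Patient 2: CrCl = (140 − 91) × 73.8 / (72 × 1.301) = 3616.2 / 93.67 ≈ 38.6 mL/min
|27.3 − 38.6| = 11.3 mL/min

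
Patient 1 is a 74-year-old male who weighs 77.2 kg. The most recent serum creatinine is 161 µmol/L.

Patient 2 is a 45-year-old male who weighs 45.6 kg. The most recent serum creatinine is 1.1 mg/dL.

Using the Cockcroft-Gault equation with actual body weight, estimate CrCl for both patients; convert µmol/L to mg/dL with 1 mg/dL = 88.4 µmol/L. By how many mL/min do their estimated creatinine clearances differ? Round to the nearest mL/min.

Patient 1: SCr = 161 / 88.4 = 1.821 mg/dL
Patient 1: CrCl = (140 − 74) × 77.2 / (72 × 1.821) = 5095.2 / 131.11 ≈ 38.9 mL/min
Patient 2: CrCl = (140 − 45) × 45.6 / (72 × 1.1) = 4332.0 / 79.20 ≈ 54.7 mL/min
|38.9 − 54.7| = 15.8 mL/min

16 mL/min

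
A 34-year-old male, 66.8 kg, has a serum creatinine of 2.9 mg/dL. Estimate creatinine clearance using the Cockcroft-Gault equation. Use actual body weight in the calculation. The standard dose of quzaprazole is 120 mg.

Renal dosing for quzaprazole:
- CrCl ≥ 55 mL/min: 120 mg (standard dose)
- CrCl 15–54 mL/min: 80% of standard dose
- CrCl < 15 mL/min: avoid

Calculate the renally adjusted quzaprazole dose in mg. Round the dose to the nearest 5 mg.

CrCl = (140 − 34) × 66.8 / (72 × 2.9) = 7080.8 / 208.80 ≈ 33.9 mL/min
CrCl ≈ 34 mL/min → bracket 15–54 mL/min.
80% of 120 mg = 96 mg → 95 mg

95 mg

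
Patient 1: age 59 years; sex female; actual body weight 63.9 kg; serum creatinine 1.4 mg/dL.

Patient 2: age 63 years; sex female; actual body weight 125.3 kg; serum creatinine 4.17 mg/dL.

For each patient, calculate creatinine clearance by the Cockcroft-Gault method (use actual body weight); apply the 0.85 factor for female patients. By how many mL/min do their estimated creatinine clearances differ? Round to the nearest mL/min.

16 mL/min

Patient 1: CrCl = (140 − 59) × 63.9 / (72 × 1.4) × 0.85 = 5175.9 / 100.80 × 0.85 ≈ 43.6 mL/min
Patient 2: CrCl = (140 − 63) × 125.3 / (72 × 4.17) × 0.85 = 9648.1 / 300.24 × 0.85 ≈ 27.3 mL/min
|43.6 − 27.3| = 16.3 mL/min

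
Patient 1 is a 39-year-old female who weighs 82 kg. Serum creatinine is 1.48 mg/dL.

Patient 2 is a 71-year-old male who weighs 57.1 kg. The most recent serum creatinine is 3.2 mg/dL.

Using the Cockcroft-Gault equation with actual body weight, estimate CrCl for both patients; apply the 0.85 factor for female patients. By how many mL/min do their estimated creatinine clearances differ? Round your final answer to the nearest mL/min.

49 mL/min

Patient 1: CrCl = (140 − 39) × 82 / (72 × 1.48) × 0.85 = 8282.0 / 106.56 × 0.85 ≈ 66.1 mL/min
Patient 2: CrCl = (140 − 71) × 57.1 / (72 × 3.2) = 3939.9 / 230.40 ≈ 17.1 mL/min
|66.1 − 17.1| = 49.0 mL/min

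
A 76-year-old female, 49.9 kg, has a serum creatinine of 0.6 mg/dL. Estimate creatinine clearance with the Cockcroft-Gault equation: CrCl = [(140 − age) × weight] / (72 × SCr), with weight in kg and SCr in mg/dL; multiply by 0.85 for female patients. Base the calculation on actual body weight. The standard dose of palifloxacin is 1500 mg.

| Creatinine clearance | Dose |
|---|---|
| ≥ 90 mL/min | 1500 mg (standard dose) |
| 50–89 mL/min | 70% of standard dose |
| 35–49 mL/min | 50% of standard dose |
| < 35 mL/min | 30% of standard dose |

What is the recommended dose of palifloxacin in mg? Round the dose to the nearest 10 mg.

1050 mg

CrCl = (140 − 76) × 49.9 / (72 × 0.6) × 0.85 = 3193.6 / 43.20 × 0.85 ≈ 62.8 mL/min
CrCl ≈ 63 mL/min → bracket 50–89 mL/min.
70% of 1500 mg = 1050 mg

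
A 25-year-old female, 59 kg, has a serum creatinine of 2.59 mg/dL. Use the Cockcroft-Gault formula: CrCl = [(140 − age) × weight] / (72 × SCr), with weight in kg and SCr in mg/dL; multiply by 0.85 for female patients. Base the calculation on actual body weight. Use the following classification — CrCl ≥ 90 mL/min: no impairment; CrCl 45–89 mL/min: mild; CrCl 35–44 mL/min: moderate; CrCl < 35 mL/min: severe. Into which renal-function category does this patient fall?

severe

CrCl = (140 − 25) × 59 / (72 × 2.59) × 0.85 = 6785.0 / 186.48 × 0.85 ≈ 30.9 mL/min
31 mL/min falls in the 'severe' range.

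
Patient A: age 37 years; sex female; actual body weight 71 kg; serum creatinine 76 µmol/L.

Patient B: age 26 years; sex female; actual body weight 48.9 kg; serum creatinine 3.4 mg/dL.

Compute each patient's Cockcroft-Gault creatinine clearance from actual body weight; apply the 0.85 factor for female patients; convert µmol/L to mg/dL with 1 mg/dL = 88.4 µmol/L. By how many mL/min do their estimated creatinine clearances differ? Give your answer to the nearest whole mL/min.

81 mL/min

Patient A: SCr = 76 / 88.4 = 0.86 mg/dL
Patient A: CrCl = (140 − 37) × 71 / (72 × 0.86) × 0.85 = 7313.0 / 61.92 × 0.85 ≈ 100.4 mL/min
Patient B: CrCl = (140 − 26) × 48.9 / (72 × 3.4) × 0.85 = 5574.6 / 244.80 × 0.85 ≈ 19.4 mL/min
|100.4 − 19.4| = 81.0 mL/min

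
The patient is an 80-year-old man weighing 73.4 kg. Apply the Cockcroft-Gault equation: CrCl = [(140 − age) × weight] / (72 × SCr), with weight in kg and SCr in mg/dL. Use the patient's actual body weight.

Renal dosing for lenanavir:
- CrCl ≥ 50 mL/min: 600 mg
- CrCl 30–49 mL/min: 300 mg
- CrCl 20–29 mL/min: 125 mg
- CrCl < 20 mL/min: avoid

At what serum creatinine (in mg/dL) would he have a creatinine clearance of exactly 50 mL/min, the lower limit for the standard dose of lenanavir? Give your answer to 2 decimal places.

Standard dose requires CrCl ≥ 50 mL/min.
Set (140 − 80) × 73.4 / (72 × SCr) = 50
SCr = (140 − 80) × 73.4 / (72 × 50) = 1.223 mg/dL

1.22 mg/dL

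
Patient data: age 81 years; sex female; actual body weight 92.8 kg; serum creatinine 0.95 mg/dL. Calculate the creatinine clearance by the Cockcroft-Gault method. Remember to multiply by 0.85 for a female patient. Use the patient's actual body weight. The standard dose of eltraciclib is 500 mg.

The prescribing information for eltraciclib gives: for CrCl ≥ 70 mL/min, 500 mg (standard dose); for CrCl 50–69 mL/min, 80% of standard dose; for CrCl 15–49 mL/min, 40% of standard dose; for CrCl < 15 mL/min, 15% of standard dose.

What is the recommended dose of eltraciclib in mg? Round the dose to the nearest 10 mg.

CrCl = (140 − 81) × 92.8 / (72 × 0.95) × 0.85 = 5475.2 / 68.40 × 0.85 ≈ 68.0 mL/min
CrCl ≈ 68 mL/min → bracket 50–69 mL/min.
80% of 500 mg = 400 mg

400 mg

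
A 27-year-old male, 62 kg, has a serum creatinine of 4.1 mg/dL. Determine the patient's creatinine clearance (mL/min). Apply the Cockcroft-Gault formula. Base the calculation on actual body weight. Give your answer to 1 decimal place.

23.7 mL/min

CrCl = (140 − 27) × 62 / (72 × 4.1) = 7006.0 / 295.20 ≈ 23.7 mL/min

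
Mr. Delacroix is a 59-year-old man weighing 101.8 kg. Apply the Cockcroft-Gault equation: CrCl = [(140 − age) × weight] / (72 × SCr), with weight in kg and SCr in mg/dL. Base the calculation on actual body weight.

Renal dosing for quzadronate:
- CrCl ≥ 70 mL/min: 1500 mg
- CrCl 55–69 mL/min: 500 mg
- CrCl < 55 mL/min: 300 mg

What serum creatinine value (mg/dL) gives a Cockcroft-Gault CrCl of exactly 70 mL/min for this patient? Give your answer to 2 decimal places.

Standard dose requires CrCl ≥ 70 mL/min.
Set (140 − 59) × 101.8 / (72 × SCr) = 70
SCr = (140 − 59) × 101.8 / (72 × 70) = 1.636 mg/dL

1.64 mg/dL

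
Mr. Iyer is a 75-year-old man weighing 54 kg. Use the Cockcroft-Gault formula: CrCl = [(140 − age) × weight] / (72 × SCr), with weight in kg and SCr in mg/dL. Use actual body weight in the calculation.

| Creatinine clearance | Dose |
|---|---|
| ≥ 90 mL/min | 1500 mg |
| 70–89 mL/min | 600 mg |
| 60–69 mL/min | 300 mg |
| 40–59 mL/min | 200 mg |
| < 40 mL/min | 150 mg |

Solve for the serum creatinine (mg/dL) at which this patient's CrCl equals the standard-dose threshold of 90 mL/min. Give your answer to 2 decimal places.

0.54 mg/dL

Standard dose requires CrCl ≥ 90 mL/min.
Set (140 − 75) × 54 / (72 × SCr) = 90
SCr = (140 − 75) × 54 / (72 × 90) = 0.542 mg/dL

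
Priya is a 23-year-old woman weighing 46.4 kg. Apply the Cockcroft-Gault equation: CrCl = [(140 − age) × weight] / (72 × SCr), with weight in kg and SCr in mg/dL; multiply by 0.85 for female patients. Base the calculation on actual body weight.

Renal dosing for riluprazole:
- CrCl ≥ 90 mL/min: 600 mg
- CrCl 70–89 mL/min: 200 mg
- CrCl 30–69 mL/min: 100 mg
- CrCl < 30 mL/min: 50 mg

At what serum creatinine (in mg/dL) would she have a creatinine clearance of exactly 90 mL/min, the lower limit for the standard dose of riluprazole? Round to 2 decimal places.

Standard dose requires CrCl ≥ 90 mL/min.
Set (140 − 23) × 46.4 × 0.85 / (72 × SCr) = 90
SCr = (140 − 23) × 46.4 × 0.85 / (72 × 90) = 0.712 mg/dL

0.71 mg/dL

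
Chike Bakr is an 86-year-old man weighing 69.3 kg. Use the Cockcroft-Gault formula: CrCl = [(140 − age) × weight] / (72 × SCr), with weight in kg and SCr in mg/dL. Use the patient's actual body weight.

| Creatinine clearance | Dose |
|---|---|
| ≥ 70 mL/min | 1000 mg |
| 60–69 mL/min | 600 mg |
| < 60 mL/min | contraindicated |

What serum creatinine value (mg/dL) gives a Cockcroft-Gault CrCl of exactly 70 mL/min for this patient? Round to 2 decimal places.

0.74 mg/dL

Standard dose requires CrCl ≥ 70 mL/min.
Set (140 − 86) × 69.3 / (72 × SCr) = 70
SCr = (140 − 86) × 69.3 / (72 × 70) = 0.742 mg/dL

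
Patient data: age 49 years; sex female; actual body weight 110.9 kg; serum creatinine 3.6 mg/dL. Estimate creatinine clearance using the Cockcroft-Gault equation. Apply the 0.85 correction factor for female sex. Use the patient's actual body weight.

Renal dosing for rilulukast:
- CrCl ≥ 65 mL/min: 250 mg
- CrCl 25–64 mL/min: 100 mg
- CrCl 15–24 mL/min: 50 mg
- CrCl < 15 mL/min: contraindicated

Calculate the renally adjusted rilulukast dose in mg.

100 mg

CrCl = (140 − 49) × 110.9 / (72 × 3.6) × 0.85 = 10091.9 / 259.20 × 0.85 ≈ 33.1 mL/min
CrCl ≈ 33 mL/min → bracket 25–64 mL/min.
Dose for this bracket: 100 mg.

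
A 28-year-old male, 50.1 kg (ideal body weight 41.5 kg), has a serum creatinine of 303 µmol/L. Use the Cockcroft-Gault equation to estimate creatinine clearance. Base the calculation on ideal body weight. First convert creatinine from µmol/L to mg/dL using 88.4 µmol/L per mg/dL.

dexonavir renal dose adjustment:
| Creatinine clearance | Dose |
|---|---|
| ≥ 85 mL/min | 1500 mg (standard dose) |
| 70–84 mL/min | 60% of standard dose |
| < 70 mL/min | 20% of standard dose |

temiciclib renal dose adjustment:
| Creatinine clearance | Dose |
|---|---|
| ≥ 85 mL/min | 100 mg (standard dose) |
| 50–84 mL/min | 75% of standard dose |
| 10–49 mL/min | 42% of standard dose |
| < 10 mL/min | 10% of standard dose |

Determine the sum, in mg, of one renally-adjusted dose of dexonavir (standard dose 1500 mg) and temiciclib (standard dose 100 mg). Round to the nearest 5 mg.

340 mg

SCr = 303 / 88.4 = 3.428 mg/dL
CrCl = (140 − 28) × 41.5 / (72 × 3.428) = 4648.0 / 246.82 ≈ 18.8 mL/min
CrCl ≈ 19 mL/min.
dexonavir: < 70 mL/min → 20% of 1500 mg = 300 mg.
temiciclib: 10–49 mL/min → 42% of 100 mg = 42 mg.
Total = 300 + 42 = 342 mg.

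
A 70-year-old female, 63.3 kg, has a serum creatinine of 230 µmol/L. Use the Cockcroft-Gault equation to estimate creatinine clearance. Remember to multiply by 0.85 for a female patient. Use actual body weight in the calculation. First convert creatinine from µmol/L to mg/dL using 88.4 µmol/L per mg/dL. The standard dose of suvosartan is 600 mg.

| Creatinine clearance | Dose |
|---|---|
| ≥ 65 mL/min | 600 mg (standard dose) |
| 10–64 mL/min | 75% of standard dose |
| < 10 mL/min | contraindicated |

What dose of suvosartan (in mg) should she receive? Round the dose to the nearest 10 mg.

SCr = 230 / 88.4 = 2.602 mg/dL
CrCl = (140 − 70) × 63.3 / (72 × 2.602) × 0.85 = 4431.0 / 187.34 × 0.85 ≈ 20.1 mL/min
CrCl ≈ 20 mL/min → bracket 10–64 mL/min.
75% of 600 mg = 450 mg

450 mg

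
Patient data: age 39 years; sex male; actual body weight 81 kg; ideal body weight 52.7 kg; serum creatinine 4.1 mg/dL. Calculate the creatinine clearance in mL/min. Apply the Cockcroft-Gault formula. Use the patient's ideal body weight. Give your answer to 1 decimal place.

18.0 mL/min

CrCl = (140 − 39) × 52.7 / (72 × 4.1) = 5322.7 / 295.20 ≈ 18.0 mL/min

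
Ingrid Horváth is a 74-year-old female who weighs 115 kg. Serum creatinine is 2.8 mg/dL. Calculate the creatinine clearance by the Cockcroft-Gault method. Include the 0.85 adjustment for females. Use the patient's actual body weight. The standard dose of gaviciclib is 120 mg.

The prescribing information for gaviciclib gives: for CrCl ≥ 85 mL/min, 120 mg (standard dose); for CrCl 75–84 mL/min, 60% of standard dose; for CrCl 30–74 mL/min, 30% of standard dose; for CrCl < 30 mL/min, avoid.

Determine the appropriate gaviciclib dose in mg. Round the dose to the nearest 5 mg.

CrCl = (140 − 74) × 115 / (72 × 2.8) × 0.85 = 7590.0 / 201.60 × 0.85 ≈ 32.0 mL/min
CrCl ≈ 32 mL/min → bracket 30–74 mL/min.
30% of 120 mg = 36 mg → 35 mg

35 mg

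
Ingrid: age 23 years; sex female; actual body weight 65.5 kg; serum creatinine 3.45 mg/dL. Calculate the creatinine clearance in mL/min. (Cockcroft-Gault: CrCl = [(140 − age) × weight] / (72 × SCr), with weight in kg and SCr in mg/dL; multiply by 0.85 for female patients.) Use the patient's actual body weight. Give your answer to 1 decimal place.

CrCl = (140 − 23) × 65.5 / (72 × 3.45) × 0.85 = 7663.5 / 248.40 × 0.85 ≈ 26.2 mL/min

26.2 mL/min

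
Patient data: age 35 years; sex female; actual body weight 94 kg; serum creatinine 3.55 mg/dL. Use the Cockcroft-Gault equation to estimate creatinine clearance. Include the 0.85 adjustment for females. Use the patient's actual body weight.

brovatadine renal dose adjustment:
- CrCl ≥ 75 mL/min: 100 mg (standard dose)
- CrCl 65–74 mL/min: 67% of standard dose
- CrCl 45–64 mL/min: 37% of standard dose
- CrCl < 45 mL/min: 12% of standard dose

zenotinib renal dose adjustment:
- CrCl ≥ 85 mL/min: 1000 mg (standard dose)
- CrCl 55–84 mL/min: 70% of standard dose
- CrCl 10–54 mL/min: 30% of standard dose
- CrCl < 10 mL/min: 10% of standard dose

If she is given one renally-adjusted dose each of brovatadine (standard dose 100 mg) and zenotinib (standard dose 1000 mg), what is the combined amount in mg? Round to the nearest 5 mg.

310 mg

CrCl = (140 − 35) × 94 / (72 × 3.55) × 0.85 = 9870.0 / 255.60 × 0.85 ≈ 32.8 mL/min
CrCl ≈ 33 mL/min.
brovatadine: < 45 mL/min → 12% of 100 mg = 12 mg.
zenotinib: 10–54 mL/min → 30% of 1000 mg = 300 mg.
Total = 12 + 300 = 312 mg.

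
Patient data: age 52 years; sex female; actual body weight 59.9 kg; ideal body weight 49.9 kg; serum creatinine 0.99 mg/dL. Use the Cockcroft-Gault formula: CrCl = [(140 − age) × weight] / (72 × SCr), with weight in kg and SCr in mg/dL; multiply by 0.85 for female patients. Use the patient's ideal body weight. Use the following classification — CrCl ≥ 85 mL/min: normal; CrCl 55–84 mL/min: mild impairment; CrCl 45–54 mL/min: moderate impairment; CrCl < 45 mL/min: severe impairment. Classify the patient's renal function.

CrCl = (140 − 52) × 49.9 / (72 × 0.99) × 0.85 = 4391.2 / 71.28 × 0.85 ≈ 52.4 mL/min
52 mL/min falls in the 'moderate impairment' range.

moderate impairment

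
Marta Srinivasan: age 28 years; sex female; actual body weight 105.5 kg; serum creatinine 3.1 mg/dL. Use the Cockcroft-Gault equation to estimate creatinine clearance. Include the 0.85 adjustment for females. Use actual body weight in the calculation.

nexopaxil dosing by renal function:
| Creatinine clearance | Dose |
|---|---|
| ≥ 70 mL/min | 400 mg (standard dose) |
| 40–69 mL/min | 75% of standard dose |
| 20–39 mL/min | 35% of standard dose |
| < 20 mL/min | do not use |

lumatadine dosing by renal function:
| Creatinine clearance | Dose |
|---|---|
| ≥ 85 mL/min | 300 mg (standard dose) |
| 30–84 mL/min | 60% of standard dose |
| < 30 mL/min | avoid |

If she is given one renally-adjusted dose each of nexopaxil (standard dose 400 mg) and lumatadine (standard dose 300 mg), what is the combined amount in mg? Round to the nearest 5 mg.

CrCl = (140 − 28) × 105.5 / (72 × 3.1) × 0.85 = 11816.0 / 223.20 × 0.85 ≈ 45.0 mL/min
CrCl ≈ 45 mL/min.
nexopaxil: 40–69 mL/min → 75% of 400 mg = 300 mg.
lumatadine: 30–84 mL/min → 60% of 300 mg = 180 mg.
Total = 300 + 180 = 480 mg.

480 mg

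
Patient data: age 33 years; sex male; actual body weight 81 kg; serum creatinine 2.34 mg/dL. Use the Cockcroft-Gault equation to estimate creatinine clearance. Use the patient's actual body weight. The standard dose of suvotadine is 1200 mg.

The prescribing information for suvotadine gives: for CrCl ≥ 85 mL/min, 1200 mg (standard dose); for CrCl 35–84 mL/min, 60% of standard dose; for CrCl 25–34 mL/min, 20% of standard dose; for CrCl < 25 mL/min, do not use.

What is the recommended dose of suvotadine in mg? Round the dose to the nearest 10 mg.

CrCl = (140 − 33) × 81 / (72 × 2.34) = 8667.0 / 168.48 ≈ 51.4 mL/min
CrCl ≈ 51 mL/min → bracket 35–84 mL/min.
60% of 1200 mg = 720 mg

720 mg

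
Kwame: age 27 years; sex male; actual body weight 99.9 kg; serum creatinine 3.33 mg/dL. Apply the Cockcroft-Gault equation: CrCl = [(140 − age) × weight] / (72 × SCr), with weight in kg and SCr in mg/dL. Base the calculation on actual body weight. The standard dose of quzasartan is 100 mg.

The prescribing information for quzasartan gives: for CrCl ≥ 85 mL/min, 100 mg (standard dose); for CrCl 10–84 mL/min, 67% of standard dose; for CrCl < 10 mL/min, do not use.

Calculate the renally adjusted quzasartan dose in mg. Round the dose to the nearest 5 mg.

65 mg

CrCl = (140 − 27) × 99.9 / (72 × 3.33) = 11288.7 / 239.76 ≈ 47.1 mL/min
CrCl ≈ 47 mL/min → bracket 10–84 mL/min.
67% of 100 mg = 67 mg → 65 mg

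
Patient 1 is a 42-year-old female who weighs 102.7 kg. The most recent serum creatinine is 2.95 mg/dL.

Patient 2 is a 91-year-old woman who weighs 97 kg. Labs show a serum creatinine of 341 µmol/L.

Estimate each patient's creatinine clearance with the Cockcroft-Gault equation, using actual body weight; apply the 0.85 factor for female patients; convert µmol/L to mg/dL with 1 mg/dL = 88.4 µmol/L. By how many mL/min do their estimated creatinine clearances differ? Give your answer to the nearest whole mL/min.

Patient 1: CrCl = (140 − 42) × 102.7 / (72 × 2.95) × 0.85 = 10064.6 / 212.40 × 0.85 ≈ 40.3 mL/min
Patient 2: SCr = 341 / 88.4 = 3.857 mg/dL
Patient 2: CrCl = (140 − 91) × 97 / (72 × 3.857) × 0.85 = 4753.0 / 277.70 × 0.85 ≈ 14.5 mL/min
|40.3 − 14.5| = 25.8 mL/min

26 mL/min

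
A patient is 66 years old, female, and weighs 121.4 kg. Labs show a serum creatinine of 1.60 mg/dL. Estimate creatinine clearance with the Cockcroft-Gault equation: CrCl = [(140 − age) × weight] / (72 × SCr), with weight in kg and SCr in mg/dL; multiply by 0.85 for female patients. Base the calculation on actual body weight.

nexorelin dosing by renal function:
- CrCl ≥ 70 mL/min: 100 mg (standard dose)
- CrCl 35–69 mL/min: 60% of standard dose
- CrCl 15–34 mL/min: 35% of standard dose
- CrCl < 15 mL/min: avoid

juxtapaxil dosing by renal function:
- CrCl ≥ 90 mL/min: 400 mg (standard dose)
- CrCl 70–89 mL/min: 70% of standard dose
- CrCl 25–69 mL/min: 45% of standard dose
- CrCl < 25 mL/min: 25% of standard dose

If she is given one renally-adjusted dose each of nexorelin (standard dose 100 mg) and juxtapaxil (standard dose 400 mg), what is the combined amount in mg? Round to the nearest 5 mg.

240 mg

CrCl = (140 − 66) × 121.4 / (72 × 1.6) × 0.85 = 8983.6 / 115.20 × 0.85 ≈ 66.3 mL/min
CrCl ≈ 66 mL/min.
nexorelin: 35–69 mL/min → 60% of 100 mg = 60 mg.
juxtapaxil: 25–69 mL/min → 45% of 400 mg = 180 mg.
Total = 60 + 180 = 240 mg.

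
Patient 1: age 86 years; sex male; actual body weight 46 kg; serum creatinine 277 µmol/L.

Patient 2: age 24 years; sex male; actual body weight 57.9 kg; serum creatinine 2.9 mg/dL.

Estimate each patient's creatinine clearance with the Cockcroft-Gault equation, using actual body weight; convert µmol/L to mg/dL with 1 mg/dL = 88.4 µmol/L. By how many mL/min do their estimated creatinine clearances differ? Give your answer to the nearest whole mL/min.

21 mL/min

Patient 1: SCr = 277 / 88.4 = 3.133 mg/dL
Patient 1: CrCl = (140 − 86) × 46 / (72 × 3.133) = 2484.0 / 225.58 ≈ 11.0 mL/min
Patient 2: CrCl = (140 − 24) × 57.9 / (72 × 2.9) = 6716.4 / 208.80 ≈ 32.2 mL/min
|11.0 − 32.2| = 21.2 mL/min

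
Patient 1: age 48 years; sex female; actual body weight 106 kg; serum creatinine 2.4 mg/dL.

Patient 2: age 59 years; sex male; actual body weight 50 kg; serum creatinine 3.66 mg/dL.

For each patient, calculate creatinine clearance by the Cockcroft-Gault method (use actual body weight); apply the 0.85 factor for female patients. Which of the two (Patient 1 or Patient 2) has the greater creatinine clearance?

Patient 1: CrCl = (140 − 48) × 106 / (72 × 2.4) × 0.85 = 9752.0 / 172.80 × 0.85 ≈ 48.0 mL/min
Patient 2: CrCl = (140 − 59) × 50 / (72 × 3.66) = 4050.0 / 263.52 ≈ 15.4 mL/min
48.0 vs 15.4 mL/min → Patient 1 is higher.

Patient 1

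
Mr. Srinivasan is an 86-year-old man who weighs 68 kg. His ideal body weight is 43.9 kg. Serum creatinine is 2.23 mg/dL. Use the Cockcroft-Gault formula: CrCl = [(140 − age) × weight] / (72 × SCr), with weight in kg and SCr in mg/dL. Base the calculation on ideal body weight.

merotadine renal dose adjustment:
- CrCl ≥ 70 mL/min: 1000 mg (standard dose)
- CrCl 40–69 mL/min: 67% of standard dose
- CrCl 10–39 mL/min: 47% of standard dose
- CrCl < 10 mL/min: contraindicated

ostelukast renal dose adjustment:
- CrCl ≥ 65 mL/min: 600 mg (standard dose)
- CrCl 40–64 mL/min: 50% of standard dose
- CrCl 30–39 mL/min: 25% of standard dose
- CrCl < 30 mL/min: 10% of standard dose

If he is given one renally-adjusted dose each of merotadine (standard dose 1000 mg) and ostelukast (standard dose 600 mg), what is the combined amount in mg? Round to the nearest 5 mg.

CrCl = (140 − 86) × 43.9 / (72 × 2.23) = 2370.6 / 160.56 ≈ 14.8 mL/min
CrCl ≈ 15 mL/min.
merotadine: 10–39 mL/min → 47% of 1000 mg = 470 mg.
ostelukast: < 30 mL/min → 10% of 600 mg = 60 mg.
Total = 470 + 60 = 530 mg.

530 mg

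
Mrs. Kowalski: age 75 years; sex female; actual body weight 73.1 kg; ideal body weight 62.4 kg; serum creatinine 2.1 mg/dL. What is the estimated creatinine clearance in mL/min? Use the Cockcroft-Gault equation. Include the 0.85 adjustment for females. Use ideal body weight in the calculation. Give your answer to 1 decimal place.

CrCl = (140 − 75) × 62.4 / (72 × 2.1) × 0.85 = 4056.0 / 151.20 × 0.85 ≈ 22.8 mL/min

22.8 mL/min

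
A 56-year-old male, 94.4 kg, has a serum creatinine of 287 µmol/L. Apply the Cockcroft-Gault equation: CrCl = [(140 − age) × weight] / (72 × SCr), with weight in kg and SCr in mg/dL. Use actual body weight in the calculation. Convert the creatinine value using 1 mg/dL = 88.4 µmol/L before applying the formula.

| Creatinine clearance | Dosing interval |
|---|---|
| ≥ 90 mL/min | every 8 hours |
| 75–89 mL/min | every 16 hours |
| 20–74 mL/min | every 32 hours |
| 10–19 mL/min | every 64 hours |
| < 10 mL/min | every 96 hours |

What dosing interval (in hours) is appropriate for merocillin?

SCr = 287 / 88.4 = 3.247 mg/dL
CrCl = (140 − 56) × 94.4 / (72 × 3.247) = 7929.6 / 233.78 ≈ 33.9 mL/min
CrCl ≈ 34 mL/min → bracket 20–74 mL/min → every 32 hours.

every 32 hours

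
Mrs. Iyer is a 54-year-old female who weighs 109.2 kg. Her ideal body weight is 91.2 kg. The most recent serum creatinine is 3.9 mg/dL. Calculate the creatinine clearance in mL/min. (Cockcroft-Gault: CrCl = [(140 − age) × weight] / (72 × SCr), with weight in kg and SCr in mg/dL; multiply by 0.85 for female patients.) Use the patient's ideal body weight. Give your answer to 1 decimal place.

CrCl = (140 − 54) × 91.2 / (72 × 3.9) × 0.85 = 7843.2 / 280.80 × 0.85 ≈ 23.7 mL/min

23.7 mL/min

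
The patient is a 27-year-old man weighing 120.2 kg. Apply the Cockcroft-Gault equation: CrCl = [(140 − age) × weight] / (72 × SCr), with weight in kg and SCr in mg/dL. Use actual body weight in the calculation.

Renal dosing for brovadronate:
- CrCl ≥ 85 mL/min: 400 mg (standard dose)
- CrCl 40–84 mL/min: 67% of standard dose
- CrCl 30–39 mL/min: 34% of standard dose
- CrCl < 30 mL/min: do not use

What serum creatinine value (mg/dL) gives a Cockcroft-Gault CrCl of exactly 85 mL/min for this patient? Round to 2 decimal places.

Standard dose requires CrCl ≥ 85 mL/min.
Set (140 − 27) × 120.2 / (72 × SCr) = 85
SCr = (140 − 27) × 120.2 / (72 × 85) = 2.219 mg/dL

2.22 mg/dL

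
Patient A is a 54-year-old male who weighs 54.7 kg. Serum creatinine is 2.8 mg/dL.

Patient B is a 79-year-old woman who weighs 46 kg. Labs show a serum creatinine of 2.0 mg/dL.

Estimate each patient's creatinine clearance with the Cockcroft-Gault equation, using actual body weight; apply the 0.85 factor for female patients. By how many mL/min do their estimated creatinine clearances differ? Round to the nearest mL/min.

7 mL/min

Patient A: CrCl = (140 − 54) × 54.7 / (72 × 2.8) = 4704.2 / 201.60 ≈ 23.3 mL/min
Patient B: CrCl = (140 − 79) × 46 / (72 × 2) × 0.85 = 2806.0 / 144.00 × 0.85 ≈ 16.6 mL/min
|23.3 − 16.6| = 6.7 mL/min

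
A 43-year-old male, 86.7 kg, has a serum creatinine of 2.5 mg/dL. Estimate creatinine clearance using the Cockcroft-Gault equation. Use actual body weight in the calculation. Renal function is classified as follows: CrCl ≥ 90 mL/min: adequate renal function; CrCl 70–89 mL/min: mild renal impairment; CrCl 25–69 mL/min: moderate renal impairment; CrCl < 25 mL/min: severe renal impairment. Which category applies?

CrCl = (140 − 43) × 86.7 / (72 × 2.5) = 8409.9 / 180.00 ≈ 46.7 mL/min
47 mL/min falls in the 'moderate renal impairment' range.

moderate renal impairment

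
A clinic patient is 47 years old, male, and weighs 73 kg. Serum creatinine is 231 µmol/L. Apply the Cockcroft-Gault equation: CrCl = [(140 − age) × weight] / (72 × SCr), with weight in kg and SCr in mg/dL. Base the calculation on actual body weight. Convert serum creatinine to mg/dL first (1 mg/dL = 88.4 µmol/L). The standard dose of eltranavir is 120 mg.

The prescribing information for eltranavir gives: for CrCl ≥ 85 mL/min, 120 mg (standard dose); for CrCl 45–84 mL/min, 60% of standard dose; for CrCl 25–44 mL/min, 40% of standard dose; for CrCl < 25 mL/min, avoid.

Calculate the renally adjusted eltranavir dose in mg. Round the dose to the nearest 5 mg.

SCr = 231 / 88.4 = 2.613 mg/dL
CrCl = (140 − 47) × 73 / (72 × 2.613) = 6789.0 / 188.14 ≈ 36.1 mL/min
CrCl ≈ 36 mL/min → bracket 25–44 mL/min.
40% of 120 mg = 48 mg → 50 mg

50 mg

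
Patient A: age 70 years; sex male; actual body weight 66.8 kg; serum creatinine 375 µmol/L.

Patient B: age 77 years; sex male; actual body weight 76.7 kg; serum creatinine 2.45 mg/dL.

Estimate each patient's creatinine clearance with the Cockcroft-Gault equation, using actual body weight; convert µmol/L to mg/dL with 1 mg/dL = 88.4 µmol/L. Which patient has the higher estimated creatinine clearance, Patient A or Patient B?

Patient A: SCr = 375 / 88.4 = 4.242 mg/dL
Patient A: CrCl = (140 − 70) × 66.8 / (72 × 4.242) = 4676.0 / 305.42 ≈ 15.3 mL/min
Patient B: CrCl = (140 − 77) × 76.7 / (72 × 2.45) = 4832.1 / 176.40 ≈ 27.4 mL/min
15.3 vs 27.4 mL/min → Patient B is higher.

Patient B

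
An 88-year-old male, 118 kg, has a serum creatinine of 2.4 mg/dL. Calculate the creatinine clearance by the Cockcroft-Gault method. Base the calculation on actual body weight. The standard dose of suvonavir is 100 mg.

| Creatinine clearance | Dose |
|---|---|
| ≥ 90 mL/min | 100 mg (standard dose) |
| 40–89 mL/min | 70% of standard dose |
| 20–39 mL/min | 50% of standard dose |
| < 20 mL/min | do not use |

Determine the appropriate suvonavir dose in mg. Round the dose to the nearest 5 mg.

CrCl = (140 − 88) × 118 / (72 × 2.4) = 6136.0 / 172.80 ≈ 35.5 mL/min
CrCl ≈ 36 mL/min → bracket 20–39 mL/min.
50% of 100 mg = 50 mg

50 mg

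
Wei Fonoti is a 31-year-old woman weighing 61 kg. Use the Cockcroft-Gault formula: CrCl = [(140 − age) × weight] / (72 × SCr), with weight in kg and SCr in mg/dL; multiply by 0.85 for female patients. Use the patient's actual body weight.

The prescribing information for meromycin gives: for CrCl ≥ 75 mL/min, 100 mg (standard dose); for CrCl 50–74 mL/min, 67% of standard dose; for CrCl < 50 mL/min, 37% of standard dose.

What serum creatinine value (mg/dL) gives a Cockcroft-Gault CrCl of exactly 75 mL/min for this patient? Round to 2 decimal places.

Standard dose requires CrCl ≥ 75 mL/min.
Set (140 − 31) × 61 × 0.85 / (72 × SCr) = 75
SCr = (140 − 31) × 61 × 0.85 / (72 × 75) = 1.047 mg/dL

1.05 mg/dL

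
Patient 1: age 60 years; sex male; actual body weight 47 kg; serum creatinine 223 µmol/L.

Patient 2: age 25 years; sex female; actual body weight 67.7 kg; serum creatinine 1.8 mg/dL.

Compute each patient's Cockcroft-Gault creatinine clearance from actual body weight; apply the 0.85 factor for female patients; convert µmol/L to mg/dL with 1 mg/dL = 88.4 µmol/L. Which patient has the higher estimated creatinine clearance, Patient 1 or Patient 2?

Patient 1: SCr = 223 / 88.4 = 2.523 mg/dL
Patient 1: CrCl = (140 − 60) × 47 / (72 × 2.523) = 3760.0 / 181.66 ≈ 20.7 mL/min
Patient 2: CrCl = (140 − 25) × 67.7 / (72 × 1.8) × 0.85 = 7785.5 / 129.60 × 0.85 ≈ 51.1 mL/min
20.7 vs 51.1 mL/min → Patient 2 is higher.

Patient 2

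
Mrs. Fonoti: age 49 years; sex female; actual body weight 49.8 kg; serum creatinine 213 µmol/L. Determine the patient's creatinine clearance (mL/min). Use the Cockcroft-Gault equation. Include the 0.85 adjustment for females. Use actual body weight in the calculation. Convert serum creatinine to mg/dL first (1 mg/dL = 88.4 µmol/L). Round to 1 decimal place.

SCr = 213 / 88.4 = 2.41 mg/dL
CrCl = (140 − 49) × 49.8 / (72 × 2.41) × 0.85 = 4531.8 / 173.52 × 0.85 ≈ 22.2 mL/min

22.2 mL/min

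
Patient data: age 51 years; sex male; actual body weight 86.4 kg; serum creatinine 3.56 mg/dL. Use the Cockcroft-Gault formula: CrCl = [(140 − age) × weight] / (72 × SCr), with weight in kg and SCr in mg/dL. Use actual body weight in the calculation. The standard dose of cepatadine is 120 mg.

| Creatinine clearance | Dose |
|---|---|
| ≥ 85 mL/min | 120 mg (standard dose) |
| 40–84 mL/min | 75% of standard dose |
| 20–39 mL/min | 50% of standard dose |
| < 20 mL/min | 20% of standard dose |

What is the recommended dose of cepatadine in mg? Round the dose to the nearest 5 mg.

CrCl = (140 − 51) × 86.4 / (72 × 3.56) = 7689.6 / 256.32 ≈ 30.0 mL/min
CrCl ≈ 30 mL/min → bracket 20–39 mL/min.
50% of 120 mg = 60 mg

60 mg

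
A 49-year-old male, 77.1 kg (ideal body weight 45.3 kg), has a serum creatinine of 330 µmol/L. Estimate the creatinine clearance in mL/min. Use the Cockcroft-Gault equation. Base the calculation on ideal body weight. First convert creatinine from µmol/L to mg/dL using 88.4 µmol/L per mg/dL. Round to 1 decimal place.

15.3 mL/min

SCr = 330 / 88.4 = 3.733 mg/dL
CrCl = (140 − 49) × 45.3 / (72 × 3.733) = 4122.3 / 268.78 ≈ 15.3 mL/min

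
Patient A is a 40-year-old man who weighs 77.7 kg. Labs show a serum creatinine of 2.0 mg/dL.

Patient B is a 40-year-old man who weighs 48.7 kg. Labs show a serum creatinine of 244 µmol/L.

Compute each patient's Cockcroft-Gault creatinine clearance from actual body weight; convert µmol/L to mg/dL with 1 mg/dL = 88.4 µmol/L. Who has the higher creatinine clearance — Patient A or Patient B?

Patient A

Patient A: CrCl = (140 − 40) × 77.7 / (72 × 2) = 7770.0 / 144.00 ≈ 54.0 mL/min
Patient B: SCr = 244 / 88.4 = 2.76 mg/dL
Patient B: CrCl = (140 − 40) × 48.7 / (72 × 2.76) = 4870.0 / 198.72 ≈ 24.5 mL/min
54.0 vs 24.5 mL/min → Patient A is higher.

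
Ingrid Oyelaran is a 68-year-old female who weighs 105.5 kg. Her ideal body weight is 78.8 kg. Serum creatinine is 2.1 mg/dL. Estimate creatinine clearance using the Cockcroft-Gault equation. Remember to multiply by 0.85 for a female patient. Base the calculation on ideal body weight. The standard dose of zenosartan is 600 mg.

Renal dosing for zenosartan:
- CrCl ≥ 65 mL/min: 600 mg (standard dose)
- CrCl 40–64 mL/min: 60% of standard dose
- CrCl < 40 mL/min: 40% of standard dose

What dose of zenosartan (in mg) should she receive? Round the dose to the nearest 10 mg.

240 mg

CrCl = (140 − 68) × 78.8 / (72 × 2.1) × 0.85 = 5673.6 / 151.20 × 0.85 ≈ 31.9 mL/min
CrCl ≈ 32 mL/min → bracket < 40 mL/min.
40% of 600 mg = 240 mg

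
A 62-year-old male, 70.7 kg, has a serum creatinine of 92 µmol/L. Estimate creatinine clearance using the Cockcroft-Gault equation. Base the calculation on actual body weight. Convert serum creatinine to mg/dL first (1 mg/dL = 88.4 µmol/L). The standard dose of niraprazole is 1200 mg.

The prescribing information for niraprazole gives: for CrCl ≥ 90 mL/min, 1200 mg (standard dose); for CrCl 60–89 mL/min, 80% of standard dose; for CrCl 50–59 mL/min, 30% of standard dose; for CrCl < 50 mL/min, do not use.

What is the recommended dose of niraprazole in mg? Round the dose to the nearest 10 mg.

SCr = 92 / 88.4 = 1.041 mg/dL
CrCl = (140 − 62) × 70.7 / (72 × 1.041) = 5514.6 / 74.95 ≈ 73.6 mL/min
CrCl ≈ 74 mL/min → bracket 60–89 mL/min.
80% of 1200 mg = 960 mg

960 mg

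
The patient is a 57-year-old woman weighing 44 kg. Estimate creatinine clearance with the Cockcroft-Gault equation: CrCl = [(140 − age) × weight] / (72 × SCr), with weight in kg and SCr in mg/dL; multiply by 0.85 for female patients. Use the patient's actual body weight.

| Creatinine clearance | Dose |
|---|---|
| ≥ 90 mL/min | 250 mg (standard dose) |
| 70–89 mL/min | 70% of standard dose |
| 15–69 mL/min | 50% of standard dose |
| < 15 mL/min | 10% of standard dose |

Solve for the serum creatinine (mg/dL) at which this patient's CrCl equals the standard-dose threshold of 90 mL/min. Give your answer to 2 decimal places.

Standard dose requires CrCl ≥ 90 mL/min.
Set (140 − 57) × 44 × 0.85 / (72 × SCr) = 90
SCr = (140 − 57) × 44 × 0.85 / (72 × 90) = 0.479 mg/dL

0.48 mg/dL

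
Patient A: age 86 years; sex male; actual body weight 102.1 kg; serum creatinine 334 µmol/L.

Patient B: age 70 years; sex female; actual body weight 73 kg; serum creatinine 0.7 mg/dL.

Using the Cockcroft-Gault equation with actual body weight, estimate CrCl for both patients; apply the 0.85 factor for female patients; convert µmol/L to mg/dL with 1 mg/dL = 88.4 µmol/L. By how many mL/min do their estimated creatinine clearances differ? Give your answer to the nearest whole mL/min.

Patient A: SCr = 334 / 88.4 = 3.778 mg/dL
Patient A: CrCl = (140 − 86) × 102.1 / (72 × 3.778) = 5513.4 / 272.02 ≈ 20.3 mL/min
Patient B: CrCl = (140 − 70) × 73 / (72 × 0.7) × 0.85 = 5110.0 / 50.40 × 0.85 ≈ 86.2 mL/min
|20.3 − 86.2| = 65.9 mL/min

66 mL/min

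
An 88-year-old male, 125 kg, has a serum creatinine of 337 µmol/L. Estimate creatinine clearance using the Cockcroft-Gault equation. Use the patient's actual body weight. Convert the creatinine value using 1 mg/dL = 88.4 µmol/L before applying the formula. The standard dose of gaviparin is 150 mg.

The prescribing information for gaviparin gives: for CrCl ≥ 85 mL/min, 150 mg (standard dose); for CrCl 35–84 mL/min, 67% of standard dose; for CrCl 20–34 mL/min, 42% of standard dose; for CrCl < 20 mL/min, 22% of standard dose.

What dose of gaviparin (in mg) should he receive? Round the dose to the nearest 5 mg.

65 mg

SCr = 337 / 88.4 = 3.812 mg/dL
CrCl = (140 − 88) × 125 / (72 × 3.812) = 6500.0 / 274.46 ≈ 23.7 mL/min
CrCl ≈ 24 mL/min → bracket 20–34 mL/min.
42% of 150 mg = 63 mg → 65 mg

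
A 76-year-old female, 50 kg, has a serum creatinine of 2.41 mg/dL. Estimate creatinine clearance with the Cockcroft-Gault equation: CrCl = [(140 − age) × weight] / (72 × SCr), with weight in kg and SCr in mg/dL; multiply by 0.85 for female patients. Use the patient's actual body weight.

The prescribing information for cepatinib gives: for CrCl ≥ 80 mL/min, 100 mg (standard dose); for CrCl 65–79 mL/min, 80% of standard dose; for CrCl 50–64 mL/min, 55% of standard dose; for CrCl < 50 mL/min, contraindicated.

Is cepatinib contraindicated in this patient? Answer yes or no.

yes

CrCl = (140 − 76) × 50 / (72 × 2.41) × 0.85 = 3200.0 / 173.52 × 0.85 ≈ 15.7 mL/min
CrCl ≈ 16 mL/min, which is < 50 mL/min.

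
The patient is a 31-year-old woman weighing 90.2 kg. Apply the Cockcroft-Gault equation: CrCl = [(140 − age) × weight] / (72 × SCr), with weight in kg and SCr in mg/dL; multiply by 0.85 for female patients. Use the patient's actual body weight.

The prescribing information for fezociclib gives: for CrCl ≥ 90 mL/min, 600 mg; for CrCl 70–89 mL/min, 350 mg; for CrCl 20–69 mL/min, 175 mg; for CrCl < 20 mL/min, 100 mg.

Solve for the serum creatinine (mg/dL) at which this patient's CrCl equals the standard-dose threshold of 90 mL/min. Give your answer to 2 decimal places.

Standard dose requires CrCl ≥ 90 mL/min.
Set (140 − 31) × 90.2 × 0.85 / (72 × SCr) = 90
SCr = (140 − 31) × 90.2 × 0.85 / (72 × 90) = 1.290 mg/dL

1.29 mg/dL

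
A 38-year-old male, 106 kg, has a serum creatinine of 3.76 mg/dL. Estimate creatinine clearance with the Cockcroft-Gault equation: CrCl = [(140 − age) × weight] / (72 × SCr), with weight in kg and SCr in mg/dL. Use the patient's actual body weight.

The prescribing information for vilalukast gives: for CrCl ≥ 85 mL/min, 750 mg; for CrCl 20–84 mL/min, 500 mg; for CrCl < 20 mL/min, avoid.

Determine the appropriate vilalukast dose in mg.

CrCl = (140 − 38) × 106 / (72 × 3.76) = 10812.0 / 270.72 ≈ 39.9 mL/min
CrCl ≈ 40 mL/min → bracket 20–84 mL/min.
Dose for this bracket: 500 mg.

500 mg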